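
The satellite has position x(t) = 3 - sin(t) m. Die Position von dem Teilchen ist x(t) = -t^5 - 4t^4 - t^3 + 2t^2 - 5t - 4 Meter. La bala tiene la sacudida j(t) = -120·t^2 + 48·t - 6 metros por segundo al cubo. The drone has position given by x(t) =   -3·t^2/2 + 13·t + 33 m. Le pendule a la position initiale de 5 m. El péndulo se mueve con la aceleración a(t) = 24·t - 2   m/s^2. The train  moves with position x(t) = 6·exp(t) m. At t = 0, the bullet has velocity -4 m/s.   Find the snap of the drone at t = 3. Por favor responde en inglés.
We must differentiate our position equation x(t) = -3·t^2/2 + 13·t + 33 4 times. The derivative of position gives velocity: v(t) = 13 - 3·t. Differentiating velocity, we get acceleration: a(t) = -3. The derivative of acceleration gives jerk: j(t) = 0. Taking d/dt of j(t), we find s(t) = 0. Using s(t) = 0 and substituting t = 3, we find s = 0.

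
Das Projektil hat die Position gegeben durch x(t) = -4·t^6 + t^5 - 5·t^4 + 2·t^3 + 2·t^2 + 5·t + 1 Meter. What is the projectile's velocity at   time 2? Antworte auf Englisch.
Starting from position x(t) = -4·t^6 + t^5 - 5·t^4 + 2·t^3 + 2·t^2 + 5·t + 1, we take 1 derivative. The derivative of position gives velocity: v(t) = -24·t^5 + 5·t^4 - 20·t^3 + 6·t^2 + 4·t + 5. Using v(t) = -24·t^5 + 5·t^4 - 20·t^3 + 6·t^2 + 4·t + 5 and substituting t = 2, we find v = -811.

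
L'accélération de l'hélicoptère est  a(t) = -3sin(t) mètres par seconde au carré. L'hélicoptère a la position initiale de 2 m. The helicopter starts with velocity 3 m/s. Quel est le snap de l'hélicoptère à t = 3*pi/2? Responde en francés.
Nous devons dériver notre équation de l'accélération a(t) = -3·sin(t) 2 fois. En prenant d/dt de a(t), nous trouvons j(t) = -3·cos(t). La dérivée du jerk donne le snap: s(t) = 3·sin(t). En utilisant s(t) = 3·sin(t) et en substituant t = 3*pi/2, nous trouvons s = -3.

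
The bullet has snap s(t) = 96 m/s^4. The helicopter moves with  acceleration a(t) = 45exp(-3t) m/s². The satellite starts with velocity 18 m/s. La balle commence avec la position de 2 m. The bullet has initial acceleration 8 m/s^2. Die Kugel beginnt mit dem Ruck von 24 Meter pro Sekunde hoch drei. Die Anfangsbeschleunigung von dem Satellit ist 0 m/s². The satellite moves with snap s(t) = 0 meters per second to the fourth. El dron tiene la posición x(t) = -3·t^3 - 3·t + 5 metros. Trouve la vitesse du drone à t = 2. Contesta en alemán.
Ausgehend von der Position x(t) = -3·t^3 - 3·t + 5, nehmen wir 1 Ableitung. Die Ableitung von der Position ergibt die Geschwindigkeit: v(t) = -9·t^2 - 3. Mit v(t) = -9·t^2 - 3 und Einsetzen von t = 2, finden wir v = -39.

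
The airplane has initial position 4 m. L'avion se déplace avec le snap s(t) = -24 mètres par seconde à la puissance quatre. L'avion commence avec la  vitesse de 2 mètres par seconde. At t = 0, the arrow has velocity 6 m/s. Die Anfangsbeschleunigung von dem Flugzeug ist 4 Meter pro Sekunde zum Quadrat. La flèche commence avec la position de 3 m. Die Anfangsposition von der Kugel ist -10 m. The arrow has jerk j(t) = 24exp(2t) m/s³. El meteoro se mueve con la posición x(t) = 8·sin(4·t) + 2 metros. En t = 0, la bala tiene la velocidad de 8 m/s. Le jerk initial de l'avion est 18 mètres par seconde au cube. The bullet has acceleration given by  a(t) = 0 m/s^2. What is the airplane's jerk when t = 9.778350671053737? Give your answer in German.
Um dies zu lösen, müssen wir 1 Integral unserer Gleichung für den Snap s(t) = -24 finden. Durch Integration von dem Snap und Verwendung der Anfangsbedingung j(0) = 18, erhalten wir j(t) = 18 - 24·t. Aus der Gleichung für den Ruck j(t) = 18 - 24·t, setzen wir t = 9.778350671053737 ein und erhalten j = -216.680416105290.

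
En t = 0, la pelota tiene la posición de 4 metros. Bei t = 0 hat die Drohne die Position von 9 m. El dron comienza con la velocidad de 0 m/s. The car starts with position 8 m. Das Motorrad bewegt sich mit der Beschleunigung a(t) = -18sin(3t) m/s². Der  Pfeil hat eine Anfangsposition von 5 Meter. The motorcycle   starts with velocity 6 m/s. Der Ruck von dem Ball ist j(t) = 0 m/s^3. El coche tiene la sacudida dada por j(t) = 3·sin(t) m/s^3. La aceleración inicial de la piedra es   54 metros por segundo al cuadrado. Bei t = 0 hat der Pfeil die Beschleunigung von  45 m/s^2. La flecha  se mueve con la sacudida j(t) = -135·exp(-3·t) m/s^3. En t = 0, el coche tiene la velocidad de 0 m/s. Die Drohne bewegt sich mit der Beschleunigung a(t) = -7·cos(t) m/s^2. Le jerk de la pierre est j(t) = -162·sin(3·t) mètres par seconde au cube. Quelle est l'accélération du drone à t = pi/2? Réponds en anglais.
From the given acceleration equation a(t) = -7·cos(t), we substitute t = pi/2 to get a = 0.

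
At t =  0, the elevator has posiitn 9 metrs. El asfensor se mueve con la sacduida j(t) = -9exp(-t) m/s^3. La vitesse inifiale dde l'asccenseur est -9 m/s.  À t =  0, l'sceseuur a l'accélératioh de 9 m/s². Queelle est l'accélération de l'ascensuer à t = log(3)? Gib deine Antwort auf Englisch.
To find the answer, we compute 1 antiderivative of j(t) = -9·exp(-t). Integrating jerk and using the initial condition a(0) = 9, we get a(t) = 9·exp(-t). From the given acceleration equation a(t) = 9·exp(-t), we substitute t = log(3) to get a = 3.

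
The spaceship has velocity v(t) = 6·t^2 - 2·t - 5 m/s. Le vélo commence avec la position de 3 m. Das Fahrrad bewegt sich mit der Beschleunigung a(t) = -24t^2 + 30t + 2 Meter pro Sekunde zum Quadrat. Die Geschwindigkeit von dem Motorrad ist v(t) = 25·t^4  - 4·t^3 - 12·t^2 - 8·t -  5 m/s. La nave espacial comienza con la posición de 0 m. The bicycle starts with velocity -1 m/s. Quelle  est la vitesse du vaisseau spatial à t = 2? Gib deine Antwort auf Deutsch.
Wir haben die Geschwindigkeit v(t) = 6·t^2 - 2·t - 5. Durch Einsetzen von t = 2: v(2) = 15.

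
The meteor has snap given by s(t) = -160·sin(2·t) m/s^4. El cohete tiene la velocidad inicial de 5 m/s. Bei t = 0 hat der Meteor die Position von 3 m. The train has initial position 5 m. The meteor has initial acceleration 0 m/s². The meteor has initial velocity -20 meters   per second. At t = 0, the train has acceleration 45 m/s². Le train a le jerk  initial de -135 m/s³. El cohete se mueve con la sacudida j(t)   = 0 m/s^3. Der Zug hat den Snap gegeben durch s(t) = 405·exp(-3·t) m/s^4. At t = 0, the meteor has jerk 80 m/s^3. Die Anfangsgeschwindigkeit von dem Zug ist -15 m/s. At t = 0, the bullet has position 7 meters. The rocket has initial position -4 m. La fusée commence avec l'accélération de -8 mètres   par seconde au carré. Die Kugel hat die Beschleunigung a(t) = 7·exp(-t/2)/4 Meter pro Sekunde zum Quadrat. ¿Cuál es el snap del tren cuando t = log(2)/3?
Tenemos el snap s(t) = 405·exp(-3·t). Sustituyendo t = log(2)/3: s(log(2)/3) = 405/2.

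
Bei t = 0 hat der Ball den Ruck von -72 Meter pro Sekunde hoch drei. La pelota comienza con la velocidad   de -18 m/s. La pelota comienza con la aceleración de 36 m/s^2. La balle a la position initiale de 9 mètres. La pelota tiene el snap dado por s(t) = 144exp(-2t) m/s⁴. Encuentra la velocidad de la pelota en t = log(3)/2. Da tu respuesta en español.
Necesitamos integrar nuestra ecuación del snap s(t) = 144·exp(-2·t) 3 veces. La integral del snap es la sacudida. Usando j(0) = -72, obtenemos j(t) = -72·exp(-2·t). Tomando ∫j(t)dt y aplicando a(0) = 36, encontramos a(t) = 36·exp(-2·t). La antiderivada de la aceleración es la velocidad. Usando v(0) = -18, obtenemos v(t) = -18·exp(-2·t). De la ecuación de la velocidad v(t) = -18·exp(-2·t), sustituimos t = log(3)/2 para obtener v = -6.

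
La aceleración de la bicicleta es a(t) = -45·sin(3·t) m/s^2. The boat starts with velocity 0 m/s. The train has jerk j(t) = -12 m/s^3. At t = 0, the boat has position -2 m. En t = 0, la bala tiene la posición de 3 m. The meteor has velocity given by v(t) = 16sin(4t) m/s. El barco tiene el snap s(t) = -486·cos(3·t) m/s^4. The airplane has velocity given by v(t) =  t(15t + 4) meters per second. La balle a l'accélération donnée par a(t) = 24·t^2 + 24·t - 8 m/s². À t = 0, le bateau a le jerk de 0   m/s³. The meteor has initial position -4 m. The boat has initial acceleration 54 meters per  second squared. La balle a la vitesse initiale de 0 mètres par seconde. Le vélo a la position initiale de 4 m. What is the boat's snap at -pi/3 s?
From the given snap equation s(t) = -486·cos(3·t), we substitute t = -pi/3 to get s = 486.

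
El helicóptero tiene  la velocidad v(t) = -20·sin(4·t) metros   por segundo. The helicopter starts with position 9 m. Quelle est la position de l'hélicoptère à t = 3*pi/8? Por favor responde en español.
Debemos encontrar la integral de nuestra ecuación de la velocidad v(t) = -20·sin(4·t) 1 vez. La integral de la velocidad es la posición. Usando x(0) = 9, obtenemos x(t) = 5·cos(4·t) + 4. Usando x(t) = 5·cos(4·t) + 4 y sustituyendo t = 3*pi/8, encontramos x = 4.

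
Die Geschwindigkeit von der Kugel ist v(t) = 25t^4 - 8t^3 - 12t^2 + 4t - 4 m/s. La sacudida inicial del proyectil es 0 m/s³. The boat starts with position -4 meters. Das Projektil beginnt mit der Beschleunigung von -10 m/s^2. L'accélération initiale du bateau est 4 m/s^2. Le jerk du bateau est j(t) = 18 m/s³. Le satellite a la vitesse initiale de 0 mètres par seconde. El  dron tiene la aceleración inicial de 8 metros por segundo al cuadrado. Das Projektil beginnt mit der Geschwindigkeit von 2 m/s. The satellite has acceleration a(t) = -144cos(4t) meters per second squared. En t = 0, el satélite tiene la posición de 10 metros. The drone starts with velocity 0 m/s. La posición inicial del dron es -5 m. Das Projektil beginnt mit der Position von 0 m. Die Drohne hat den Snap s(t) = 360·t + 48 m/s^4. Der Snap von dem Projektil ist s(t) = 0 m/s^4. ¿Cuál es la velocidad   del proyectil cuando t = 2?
Necesitamos integrar nuestra ecuación del snap s(t) = 0 3 veces. Integrando el snap y usando la condición inicial j(0) = 0, obtenemos j(t) = 0. La integral de la sacudida es la aceleración. Usando a(0) = -10, obtenemos a(t) = -10. Integrando la aceleración y usando la condición inicial v(0) = 2, obtenemos v(t) = 2 - 10·t. De la ecuación de la velocidad v(t) = 2 - 10·t, sustituimos t = 2 para obtener v = -18.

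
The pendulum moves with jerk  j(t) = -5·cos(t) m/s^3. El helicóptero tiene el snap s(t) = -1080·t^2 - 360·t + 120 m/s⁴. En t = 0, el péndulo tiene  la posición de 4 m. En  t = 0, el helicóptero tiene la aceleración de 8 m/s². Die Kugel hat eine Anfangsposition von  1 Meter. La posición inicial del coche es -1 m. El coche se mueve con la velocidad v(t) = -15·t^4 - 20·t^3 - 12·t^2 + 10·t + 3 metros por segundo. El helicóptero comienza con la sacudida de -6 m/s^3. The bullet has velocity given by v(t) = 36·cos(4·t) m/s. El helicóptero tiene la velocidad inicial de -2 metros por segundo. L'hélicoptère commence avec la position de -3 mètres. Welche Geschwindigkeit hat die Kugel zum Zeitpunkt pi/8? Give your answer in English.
From the given velocity equation v(t) = 36·cos(4·t), we substitute t = pi/8 to get v = 0.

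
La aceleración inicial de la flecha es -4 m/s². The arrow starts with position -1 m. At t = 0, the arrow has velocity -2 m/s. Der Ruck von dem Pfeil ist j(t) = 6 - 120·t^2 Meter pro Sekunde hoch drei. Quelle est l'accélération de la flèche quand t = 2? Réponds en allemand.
Wir müssen die Stammfunktion unserer Gleichung für den Ruck j(t) = 6 - 120·t^2 1-mal finden. Das Integral von dem Ruck, mit a(0) = -4, ergibt die Beschleunigung: a(t) = -40·t^3 + 6·t - 4. Mit a(t) = -40·t^3 + 6·t - 4 und Einsetzen von t = 2, finden wir a = -312.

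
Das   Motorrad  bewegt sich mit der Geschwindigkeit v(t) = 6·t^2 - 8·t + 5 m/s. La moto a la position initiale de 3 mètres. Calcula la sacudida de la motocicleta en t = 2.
Partiendo de la velocidad v(t) = 6·t^2 - 8·t + 5, tomamos 2 derivadas. La derivada de la velocidad da la aceleración: a(t) = 12·t - 8. Derivando la aceleración, obtenemos la sacudida: j(t) = 12. Usando j(t) = 12 y sustituyendo t = 2, encontramos j = 12.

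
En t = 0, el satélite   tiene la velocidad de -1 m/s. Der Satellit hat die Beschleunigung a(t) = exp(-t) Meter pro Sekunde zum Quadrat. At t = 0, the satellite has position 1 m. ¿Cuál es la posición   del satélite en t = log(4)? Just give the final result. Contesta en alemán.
Die Antwort ist 1/4.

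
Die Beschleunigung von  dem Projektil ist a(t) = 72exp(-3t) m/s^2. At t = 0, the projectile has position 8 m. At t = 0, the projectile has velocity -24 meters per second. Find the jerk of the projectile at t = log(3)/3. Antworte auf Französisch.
En partant de l'accélération a(t) = 72·exp(-3·t), nous prenons 1 dérivée. La dérivée de l'accélération donne le jerk: j(t) = -216·exp(-3·t). Nous avons le jerk j(t) = -216·exp(-3·t). En substituant t = log(3)/3: j(log(3)/3) = -72.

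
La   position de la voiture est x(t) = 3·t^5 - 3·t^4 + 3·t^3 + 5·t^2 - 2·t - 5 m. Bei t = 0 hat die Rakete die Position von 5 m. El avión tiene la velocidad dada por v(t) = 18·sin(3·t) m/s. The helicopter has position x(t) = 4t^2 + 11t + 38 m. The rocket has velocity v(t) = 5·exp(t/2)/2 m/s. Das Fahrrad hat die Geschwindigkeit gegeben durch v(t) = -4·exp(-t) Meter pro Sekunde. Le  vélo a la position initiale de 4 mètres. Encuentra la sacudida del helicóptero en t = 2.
Partiendo de la posición x(t) = 4·t^2 + 11·t + 38, tomamos 3 derivadas. Tomando d/dt de x(t), encontramos v(t) = 8·t + 11. Tomando d/dt de v(t), encontramos a(t) = 8. La derivada de la aceleración da la sacudida: j(t) = 0. Usando j(t) = 0 y sustituyendo t = 2, encontramos j = 0.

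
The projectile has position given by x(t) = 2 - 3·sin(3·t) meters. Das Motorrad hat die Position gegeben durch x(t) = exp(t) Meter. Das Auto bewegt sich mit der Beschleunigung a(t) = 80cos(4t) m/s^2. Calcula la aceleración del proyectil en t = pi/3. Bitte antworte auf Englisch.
We must differentiate our position equation x(t) = 2 - 3·sin(3·t) 2 times. The derivative of position gives velocity: v(t) = -9·cos(3·t). Taking d/dt of v(t), we find a(t) = 27·sin(3·t). From the given acceleration equation a(t) = 27·sin(3·t), we substitute t = pi/3 to get a = 0.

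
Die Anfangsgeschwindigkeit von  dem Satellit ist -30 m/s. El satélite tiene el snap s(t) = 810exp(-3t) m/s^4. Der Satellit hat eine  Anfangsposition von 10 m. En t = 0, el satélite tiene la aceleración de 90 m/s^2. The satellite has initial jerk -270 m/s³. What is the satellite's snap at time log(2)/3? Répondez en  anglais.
From the given snap equation s(t) = 810·exp(-3·t), we substitute t = log(2)/3 to get s = 405.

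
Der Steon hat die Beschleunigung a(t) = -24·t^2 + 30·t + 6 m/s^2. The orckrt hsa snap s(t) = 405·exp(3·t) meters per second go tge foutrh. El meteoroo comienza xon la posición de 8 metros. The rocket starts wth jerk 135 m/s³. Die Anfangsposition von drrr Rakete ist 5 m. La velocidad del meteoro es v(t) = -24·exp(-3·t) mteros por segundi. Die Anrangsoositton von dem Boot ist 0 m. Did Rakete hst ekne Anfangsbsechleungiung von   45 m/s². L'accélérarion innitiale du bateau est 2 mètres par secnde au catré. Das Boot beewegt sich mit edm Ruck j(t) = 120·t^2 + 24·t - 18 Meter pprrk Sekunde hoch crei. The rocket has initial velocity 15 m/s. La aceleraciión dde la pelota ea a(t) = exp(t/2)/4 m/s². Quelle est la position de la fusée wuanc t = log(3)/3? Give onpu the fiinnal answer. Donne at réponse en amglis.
x(log(3)/3) = 15.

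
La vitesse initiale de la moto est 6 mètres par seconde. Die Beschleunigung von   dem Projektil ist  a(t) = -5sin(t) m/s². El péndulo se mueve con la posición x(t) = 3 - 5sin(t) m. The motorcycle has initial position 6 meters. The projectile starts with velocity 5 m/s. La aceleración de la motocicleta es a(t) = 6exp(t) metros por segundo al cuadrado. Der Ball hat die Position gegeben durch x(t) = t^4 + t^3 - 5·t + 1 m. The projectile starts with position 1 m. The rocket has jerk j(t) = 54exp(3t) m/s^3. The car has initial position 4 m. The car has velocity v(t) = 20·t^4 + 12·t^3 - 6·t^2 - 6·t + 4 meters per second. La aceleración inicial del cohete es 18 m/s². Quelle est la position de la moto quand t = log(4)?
Nous devons intégrer notre équation de l'accélération a(t) = 6·exp(t) 2 fois. L'intégrale de l'accélération, avec v(0) = 6, donne la vitesse: v(t) = 6·exp(t). En intégrant la vitesse et en utilisant la condition initiale x(0) = 6, nous obtenons x(t) = 6·exp(t). Nous avons la position x(t) = 6·exp(t). En substituant t = log(4): x(log(4)) = 24.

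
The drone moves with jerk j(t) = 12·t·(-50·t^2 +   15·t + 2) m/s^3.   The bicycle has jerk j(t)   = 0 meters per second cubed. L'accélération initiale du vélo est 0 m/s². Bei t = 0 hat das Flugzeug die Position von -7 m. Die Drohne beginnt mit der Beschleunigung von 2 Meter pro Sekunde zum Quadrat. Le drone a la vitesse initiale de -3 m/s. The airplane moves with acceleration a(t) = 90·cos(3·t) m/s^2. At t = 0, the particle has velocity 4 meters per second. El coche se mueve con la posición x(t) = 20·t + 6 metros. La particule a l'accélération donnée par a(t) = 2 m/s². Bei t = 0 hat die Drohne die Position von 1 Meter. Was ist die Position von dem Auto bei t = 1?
Mit x(t) = 20·t + 6 und Einsetzen von t = 1, finden wir x = 26.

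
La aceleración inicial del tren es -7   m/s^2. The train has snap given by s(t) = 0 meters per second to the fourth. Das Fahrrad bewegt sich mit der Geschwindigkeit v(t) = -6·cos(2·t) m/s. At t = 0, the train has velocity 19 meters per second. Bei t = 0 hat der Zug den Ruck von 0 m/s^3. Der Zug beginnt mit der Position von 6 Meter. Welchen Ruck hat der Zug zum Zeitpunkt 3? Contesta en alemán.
Wir müssen die Stammfunktion unserer Gleichung für den Snap s(t) = 0 1-mal finden. Das Integral von dem Snap ist der Ruck. Mit j(0) = 0 erhalten wir j(t) = 0. Aus der Gleichung für den Ruck j(t) = 0, setzen wir t = 3 ein und erhalten j = 0.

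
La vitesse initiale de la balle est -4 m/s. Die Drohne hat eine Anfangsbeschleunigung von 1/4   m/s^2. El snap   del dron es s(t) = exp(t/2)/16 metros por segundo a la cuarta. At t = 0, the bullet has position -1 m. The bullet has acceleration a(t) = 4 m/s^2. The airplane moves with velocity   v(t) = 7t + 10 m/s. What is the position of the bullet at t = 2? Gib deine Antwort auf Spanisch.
Necesitamos integrar nuestra ecuación de la aceleración a(t) = 4 2 veces. La integral de la aceleración, con v(0) = -4, da la velocidad: v(t) = 4·t - 4. Integrando la velocidad y usando la condición inicial x(0) = -1, obtenemos x(t) = 2·t^2 - 4·t - 1. Usando x(t) = 2·t^2 - 4·t - 1 y sustituyendo t = 2, encontramos x = -1.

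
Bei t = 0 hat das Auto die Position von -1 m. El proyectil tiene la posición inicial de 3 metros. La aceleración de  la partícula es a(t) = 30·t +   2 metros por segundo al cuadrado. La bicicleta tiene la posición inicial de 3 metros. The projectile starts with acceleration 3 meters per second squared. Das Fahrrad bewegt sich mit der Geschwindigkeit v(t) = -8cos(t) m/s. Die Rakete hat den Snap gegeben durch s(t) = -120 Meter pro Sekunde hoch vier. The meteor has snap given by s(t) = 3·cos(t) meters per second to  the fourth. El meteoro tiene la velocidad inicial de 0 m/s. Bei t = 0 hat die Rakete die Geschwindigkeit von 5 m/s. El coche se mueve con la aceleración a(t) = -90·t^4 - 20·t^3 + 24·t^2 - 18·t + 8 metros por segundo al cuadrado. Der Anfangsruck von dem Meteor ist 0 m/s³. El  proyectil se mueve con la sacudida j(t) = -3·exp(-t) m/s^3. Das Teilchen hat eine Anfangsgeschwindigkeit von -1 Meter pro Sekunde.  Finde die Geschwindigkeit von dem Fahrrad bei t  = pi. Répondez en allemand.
Wir haben die Geschwindigkeit v(t) = -8·cos(t). Durch Einsetzen von t = pi: v(pi) = 8.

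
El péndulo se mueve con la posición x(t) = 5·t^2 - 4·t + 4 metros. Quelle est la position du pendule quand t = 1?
En utilisant x(t) = 5·t^2 - 4·t + 4 et en substituant t = 1, nous trouvons x = 5.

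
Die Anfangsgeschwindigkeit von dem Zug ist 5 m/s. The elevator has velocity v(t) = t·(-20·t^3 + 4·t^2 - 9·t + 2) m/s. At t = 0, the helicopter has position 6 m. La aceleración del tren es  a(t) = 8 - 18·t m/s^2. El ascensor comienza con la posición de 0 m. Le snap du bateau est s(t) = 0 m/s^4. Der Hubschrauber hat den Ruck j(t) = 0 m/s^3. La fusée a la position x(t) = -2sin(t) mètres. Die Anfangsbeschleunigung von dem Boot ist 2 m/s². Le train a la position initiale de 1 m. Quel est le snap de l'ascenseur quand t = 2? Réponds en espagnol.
Para resolver esto, necesitamos tomar 3 derivadas de nuestra ecuación de la velocidad v(t) = t·(-20·t^3 + 4·t^2 - 9·t + 2). Derivando la velocidad, obtenemos la aceleración: a(t) = -20·t^3 + 4·t^2 + t·(-60·t^2 + 8·t - 9) - 9·t + 2. Tomando d/dt de a(t), encontramos j(t) = -120·t^2 + t·(8 - 120·t) + 16·t - 18. Derivando la sacudida, obtenemos el snap: s(t) = 24 - 480·t. Usando s(t) = 24 - 480·t y sustituyendo t = 2, encontramos s = -936.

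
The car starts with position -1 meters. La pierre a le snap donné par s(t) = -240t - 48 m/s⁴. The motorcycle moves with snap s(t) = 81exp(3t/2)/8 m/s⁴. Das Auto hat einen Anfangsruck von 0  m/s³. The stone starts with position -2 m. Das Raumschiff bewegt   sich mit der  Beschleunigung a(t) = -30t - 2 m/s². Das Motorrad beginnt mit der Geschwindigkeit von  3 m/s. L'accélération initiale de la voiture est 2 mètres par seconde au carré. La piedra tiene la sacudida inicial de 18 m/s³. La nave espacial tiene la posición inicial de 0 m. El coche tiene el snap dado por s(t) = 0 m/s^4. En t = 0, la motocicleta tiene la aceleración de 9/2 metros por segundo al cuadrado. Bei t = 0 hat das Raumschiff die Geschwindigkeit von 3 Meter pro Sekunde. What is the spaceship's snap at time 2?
We must differentiate our acceleration equation a(t) = -30·t - 2 2 times. The derivative of acceleration gives jerk: j(t) = -30. The derivative of jerk gives snap: s(t) = 0. We have snap s(t) = 0. Substituting t = 2: s(2) = 0.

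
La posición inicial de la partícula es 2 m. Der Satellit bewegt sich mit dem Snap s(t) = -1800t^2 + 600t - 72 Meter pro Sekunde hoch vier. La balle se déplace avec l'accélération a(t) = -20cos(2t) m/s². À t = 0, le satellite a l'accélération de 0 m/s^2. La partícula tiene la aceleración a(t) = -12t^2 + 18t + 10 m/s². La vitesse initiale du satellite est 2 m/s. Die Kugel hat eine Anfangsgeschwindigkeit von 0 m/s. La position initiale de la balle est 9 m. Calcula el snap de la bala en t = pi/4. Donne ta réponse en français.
Pour résoudre ceci, nous devons prendre 2 dérivées de notre équation de l'accélération a(t) = -20·cos(2·t). En prenant d/dt de a(t), nous trouvons j(t) = 40·sin(2·t). En prenant d/dt de j(t), nous trouvons s(t) = 80·cos(2·t). En utilisant s(t) = 80·cos(2·t) et en substituant t = pi/4, nous trouvons s = 0.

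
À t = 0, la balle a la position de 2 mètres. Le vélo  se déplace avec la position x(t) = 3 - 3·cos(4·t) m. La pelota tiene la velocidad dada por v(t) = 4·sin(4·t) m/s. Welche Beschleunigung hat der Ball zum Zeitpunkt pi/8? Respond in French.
Pour résoudre ceci, nous devons prendre 1 dérivée de notre équation de la vitesse v(t) = 4·sin(4·t). En dérivant la vitesse, nous obtenons l'accélération: a(t) = 16·cos(4·t). En utilisant a(t) = 16·cos(4·t) et en substituant t = pi/8, nous trouvons a = 0.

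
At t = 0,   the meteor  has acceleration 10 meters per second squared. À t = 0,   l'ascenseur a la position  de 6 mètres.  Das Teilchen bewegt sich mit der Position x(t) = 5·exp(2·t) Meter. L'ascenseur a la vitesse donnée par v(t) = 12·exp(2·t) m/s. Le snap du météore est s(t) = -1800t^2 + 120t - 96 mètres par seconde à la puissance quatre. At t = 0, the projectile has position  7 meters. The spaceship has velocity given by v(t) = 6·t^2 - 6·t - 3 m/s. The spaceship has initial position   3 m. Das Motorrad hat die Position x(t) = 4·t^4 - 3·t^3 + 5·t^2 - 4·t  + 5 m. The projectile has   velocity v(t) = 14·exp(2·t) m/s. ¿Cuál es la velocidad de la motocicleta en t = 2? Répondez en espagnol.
Debemos derivar nuestra ecuación de la posición x(t) = 4·t^4 - 3·t^3 + 5·t^2 - 4·t + 5 1 vez. Derivando la posición, obtenemos la velocidad: v(t) = 16·t^3 - 9·t^2 + 10·t - 4. Usando v(t) = 16·t^3 - 9·t^2 + 10·t - 4 y sustituyendo t = 2, encontramos v = 108.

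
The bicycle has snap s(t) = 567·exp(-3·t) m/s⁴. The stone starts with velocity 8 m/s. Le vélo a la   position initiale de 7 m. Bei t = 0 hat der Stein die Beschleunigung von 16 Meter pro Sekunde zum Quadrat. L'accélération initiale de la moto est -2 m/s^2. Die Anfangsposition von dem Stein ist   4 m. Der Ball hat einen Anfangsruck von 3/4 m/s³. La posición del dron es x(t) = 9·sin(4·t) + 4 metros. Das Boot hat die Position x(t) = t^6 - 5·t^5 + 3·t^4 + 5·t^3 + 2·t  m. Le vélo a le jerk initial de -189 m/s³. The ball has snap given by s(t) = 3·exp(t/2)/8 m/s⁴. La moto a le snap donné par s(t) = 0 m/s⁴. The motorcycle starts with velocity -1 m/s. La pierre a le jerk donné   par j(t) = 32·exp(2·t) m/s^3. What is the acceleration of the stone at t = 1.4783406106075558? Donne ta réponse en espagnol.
Partiendo de la sacudida j(t) = 32·exp(2·t), tomamos 1 integral. La integral de la sacudida, con a(0) = 16, da la aceleración: a(t) = 16·exp(2·t). Usando a(t) = 16·exp(2·t) y sustituyendo t = 1.4783406106075558, encontramos a = 307.744515448496.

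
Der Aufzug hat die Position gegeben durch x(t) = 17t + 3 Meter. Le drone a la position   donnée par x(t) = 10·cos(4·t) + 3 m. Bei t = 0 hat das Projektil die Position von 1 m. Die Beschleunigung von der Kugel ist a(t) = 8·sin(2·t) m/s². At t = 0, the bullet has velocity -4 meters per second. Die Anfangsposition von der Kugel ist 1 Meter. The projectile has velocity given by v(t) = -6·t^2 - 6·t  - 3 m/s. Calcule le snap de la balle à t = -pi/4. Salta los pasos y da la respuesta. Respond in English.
The answer is 32.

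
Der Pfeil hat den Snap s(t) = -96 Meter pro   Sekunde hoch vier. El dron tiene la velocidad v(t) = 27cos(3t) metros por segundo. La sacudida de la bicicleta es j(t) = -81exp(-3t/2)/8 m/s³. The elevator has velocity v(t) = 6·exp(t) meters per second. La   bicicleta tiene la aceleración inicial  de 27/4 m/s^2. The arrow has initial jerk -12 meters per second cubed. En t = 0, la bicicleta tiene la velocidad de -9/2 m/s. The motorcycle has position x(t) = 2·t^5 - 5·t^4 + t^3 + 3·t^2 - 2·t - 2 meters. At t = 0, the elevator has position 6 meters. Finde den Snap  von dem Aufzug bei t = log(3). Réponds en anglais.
We must differentiate our velocity equation v(t) = 6·exp(t) 3 times. Taking d/dt of v(t), we find a(t) = 6·exp(t). Differentiating acceleration, we get jerk: j(t) = 6·exp(t). Differentiating jerk, we get snap: s(t) = 6·exp(t). We have snap s(t) = 6·exp(t). Substituting t = log(3): s(log(3)) = 18.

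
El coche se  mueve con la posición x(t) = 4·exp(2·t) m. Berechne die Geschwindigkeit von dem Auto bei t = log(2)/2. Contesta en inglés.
We must differentiate our position equation x(t) = 4·exp(2·t) 1 time. Differentiating position, we get velocity: v(t) = 8·exp(2·t). Using v(t) = 8·exp(2·t) and substituting t = log(2)/2, we find v = 16.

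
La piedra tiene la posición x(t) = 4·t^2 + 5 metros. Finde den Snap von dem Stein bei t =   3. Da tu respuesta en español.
Debemos derivar nuestra ecuación de la posición x(t) = 4·t^2 + 5 4 veces. La derivada de la posición da la velocidad: v(t) = 8·t. Derivando la velocidad, obtenemos la aceleración: a(t) = 8. Tomando d/dt de a(t), encontramos j(t) = 0. Tomando d/dt de j(t), encontramos s(t) = 0. De la ecuación del snap s(t) = 0, sustituimos t = 3 para obtener s = 0.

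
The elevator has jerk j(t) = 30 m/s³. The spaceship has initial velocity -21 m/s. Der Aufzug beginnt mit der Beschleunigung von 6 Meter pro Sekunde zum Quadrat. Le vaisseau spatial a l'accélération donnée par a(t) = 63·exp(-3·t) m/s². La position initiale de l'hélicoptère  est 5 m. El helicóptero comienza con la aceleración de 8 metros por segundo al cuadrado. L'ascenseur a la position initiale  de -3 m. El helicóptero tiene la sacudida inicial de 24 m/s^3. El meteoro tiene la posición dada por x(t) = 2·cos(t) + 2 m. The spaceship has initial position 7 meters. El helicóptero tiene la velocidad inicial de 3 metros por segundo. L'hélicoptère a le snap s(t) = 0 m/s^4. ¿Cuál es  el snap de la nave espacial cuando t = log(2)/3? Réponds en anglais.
Starting from acceleration a(t) = 63·exp(-3·t), we take 2 derivatives. Differentiating acceleration, we get jerk: j(t) = -189·exp(-3·t). Taking d/dt of j(t), we find s(t) = 567·exp(-3·t). We have snap s(t) = 567·exp(-3·t). Substituting t = log(2)/3: s(log(2)/3) = 567/2.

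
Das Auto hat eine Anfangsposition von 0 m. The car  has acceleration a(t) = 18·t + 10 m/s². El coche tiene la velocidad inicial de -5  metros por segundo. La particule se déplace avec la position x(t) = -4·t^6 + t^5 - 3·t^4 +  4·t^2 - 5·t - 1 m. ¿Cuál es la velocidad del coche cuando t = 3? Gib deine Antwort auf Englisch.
We must find the integral of our acceleration equation a(t) = 18·t + 10 1 time. Finding the antiderivative of a(t) and using v(0) = -5: v(t) = 9·t^2 + 10·t - 5. Using v(t) = 9·t^2 + 10·t - 5 and substituting t = 3, we find v = 106.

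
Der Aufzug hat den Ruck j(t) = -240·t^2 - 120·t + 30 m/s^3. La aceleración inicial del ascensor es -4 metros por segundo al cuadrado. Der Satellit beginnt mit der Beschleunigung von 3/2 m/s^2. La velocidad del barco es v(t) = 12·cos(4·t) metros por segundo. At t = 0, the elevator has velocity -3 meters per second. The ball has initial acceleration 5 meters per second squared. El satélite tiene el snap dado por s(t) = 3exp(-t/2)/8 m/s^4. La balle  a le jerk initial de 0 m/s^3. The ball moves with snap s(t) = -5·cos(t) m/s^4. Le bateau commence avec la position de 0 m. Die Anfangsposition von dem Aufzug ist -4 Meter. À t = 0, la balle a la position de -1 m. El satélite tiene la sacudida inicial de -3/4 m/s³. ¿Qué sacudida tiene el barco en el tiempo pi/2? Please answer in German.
Um dies zu lösen, müssen wir 2 Ableitungen unserer Gleichung für die Geschwindigkeit v(t) = 12·cos(4·t) nehmen. Die Ableitung von der Geschwindigkeit ergibt die Beschleunigung: a(t) = -48·sin(4·t). Durch Ableiten von der Beschleunigung erhalten wir den Ruck: j(t) = -192·cos(4·t). Wir haben den Ruck j(t) = -192·cos(4·t). Durch Einsetzen von t = pi/2: j(pi/2) = -192.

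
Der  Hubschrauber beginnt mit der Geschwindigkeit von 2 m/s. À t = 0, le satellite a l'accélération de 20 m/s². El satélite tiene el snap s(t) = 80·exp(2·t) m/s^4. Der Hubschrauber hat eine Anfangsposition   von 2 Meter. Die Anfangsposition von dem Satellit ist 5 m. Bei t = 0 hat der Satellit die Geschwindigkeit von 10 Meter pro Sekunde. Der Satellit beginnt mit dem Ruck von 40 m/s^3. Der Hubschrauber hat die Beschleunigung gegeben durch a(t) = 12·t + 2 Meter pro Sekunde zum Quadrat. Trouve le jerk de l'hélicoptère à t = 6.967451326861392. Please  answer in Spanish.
Partiendo de la aceleración a(t) = 12·t + 2, tomamos 1 derivada. Tomando d/dt de a(t), encontramos j(t) = 12. Usando j(t) = 12 y sustituyendo t = 6.967451326861392, encontramos j = 12.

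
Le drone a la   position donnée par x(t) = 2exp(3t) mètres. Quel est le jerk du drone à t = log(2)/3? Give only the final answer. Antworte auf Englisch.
j(log(2)/3) = 108.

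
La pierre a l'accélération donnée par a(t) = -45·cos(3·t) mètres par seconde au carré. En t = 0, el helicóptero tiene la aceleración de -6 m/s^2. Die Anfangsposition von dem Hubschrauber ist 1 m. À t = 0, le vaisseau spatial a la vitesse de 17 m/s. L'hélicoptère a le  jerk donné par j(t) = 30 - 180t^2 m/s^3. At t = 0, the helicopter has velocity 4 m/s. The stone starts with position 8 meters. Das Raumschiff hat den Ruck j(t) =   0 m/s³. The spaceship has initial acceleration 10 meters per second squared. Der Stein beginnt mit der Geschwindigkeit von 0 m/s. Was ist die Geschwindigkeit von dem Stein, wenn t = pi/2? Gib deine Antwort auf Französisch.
Pour résoudre ceci, nous devons prendre 1 primitive de notre équation de l'accélération a(t) = -45·cos(3·t). La primitive de l'accélération, avec v(0) = 0, donne la vitesse: v(t) = -15·sin(3·t). De l'équation de la vitesse v(t) = -15·sin(3·t), nous substituons t = pi/2 pour obtenir v = 15.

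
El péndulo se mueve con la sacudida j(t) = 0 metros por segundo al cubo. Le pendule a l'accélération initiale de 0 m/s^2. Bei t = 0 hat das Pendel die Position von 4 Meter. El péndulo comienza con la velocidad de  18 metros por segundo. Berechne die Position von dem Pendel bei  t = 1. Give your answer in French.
Nous devons intégrer notre équation du jerk j(t) = 0 3 fois. En prenant ∫j(t)dt et en appliquant a(0) = 0, nous trouvons a(t) = 0. En prenant ∫a(t)dt et en appliquant v(0) = 18, nous trouvons v(t) = 18. La primitive de la vitesse, avec x(0) = 4, donne la position: x(t) = 18·t + 4. En utilisant x(t) = 18·t + 4 et en substituant t = 1, nous trouvons x = 22.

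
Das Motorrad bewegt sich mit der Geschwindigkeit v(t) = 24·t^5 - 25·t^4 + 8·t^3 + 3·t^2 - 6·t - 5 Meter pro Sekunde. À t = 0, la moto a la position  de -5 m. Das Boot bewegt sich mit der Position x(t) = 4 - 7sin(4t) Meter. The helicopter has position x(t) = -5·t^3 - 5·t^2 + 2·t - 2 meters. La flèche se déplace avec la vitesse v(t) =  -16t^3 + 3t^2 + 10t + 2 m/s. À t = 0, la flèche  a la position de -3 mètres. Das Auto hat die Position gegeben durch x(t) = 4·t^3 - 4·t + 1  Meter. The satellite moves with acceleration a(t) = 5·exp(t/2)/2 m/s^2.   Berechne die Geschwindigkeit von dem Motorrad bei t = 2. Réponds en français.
En utilisant v(t) = 24·t^5 - 25·t^4 + 8·t^3 + 3·t^2 - 6·t - 5 et en substituant t = 2, nous trouvons v = 427.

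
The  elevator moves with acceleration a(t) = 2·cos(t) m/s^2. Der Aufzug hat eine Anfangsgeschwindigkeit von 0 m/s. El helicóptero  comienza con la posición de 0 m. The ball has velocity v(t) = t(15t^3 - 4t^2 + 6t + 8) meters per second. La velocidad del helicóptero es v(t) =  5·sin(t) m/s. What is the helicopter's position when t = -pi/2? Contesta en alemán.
Um dies zu lösen, müssen wir 1 Stammfunktion unserer Gleichung für die Geschwindigkeit v(t) = 5·sin(t) finden. Die Stammfunktion von der Geschwindigkeit, mit x(0) = 0, ergibt die Position: x(t) = 5 - 5·cos(t). Mit x(t) = 5 - 5·cos(t) und Einsetzen von t = -pi/2, finden wir x = 5.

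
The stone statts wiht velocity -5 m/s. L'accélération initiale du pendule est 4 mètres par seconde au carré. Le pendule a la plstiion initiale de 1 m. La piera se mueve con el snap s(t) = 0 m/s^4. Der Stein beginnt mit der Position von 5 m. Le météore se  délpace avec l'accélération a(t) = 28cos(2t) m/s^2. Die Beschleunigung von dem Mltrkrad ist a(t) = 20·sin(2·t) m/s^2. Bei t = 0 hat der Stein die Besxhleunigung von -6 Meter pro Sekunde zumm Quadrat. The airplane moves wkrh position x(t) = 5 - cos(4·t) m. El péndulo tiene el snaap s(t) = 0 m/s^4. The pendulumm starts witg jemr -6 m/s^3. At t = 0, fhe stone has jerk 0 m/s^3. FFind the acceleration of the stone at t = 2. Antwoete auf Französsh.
Nous devons trouver la primitive de notre équation du snap s(t) = 0 2 fois. La primitive du snap est le jerk. En utilisant j(0) = 0, nous obtenons j(t) = 0. En intégrant le jerk et en utilisant la condition initiale a(0) = -6, nous obtenons a(t) = -6. Nous avons l'accélération a(t) = -6. En substituant t = 2: a(2) = -6.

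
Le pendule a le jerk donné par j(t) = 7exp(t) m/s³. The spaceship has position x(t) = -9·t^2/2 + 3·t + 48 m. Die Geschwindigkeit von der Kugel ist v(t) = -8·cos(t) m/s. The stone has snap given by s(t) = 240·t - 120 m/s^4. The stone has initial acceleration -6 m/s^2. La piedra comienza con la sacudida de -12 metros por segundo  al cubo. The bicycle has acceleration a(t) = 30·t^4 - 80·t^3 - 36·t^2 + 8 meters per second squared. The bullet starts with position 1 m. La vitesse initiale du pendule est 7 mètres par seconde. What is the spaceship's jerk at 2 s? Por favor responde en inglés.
We must differentiate our position equation x(t) = -9·t^2/2 + 3·t + 48 3 times. Taking d/dt of x(t), we find v(t) = 3 - 9·t. Taking d/dt of v(t), we find a(t) = -9. Differentiating acceleration, we get jerk: j(t) = 0. From the given jerk equation j(t) = 0, we substitute t = 2 to get j = 0.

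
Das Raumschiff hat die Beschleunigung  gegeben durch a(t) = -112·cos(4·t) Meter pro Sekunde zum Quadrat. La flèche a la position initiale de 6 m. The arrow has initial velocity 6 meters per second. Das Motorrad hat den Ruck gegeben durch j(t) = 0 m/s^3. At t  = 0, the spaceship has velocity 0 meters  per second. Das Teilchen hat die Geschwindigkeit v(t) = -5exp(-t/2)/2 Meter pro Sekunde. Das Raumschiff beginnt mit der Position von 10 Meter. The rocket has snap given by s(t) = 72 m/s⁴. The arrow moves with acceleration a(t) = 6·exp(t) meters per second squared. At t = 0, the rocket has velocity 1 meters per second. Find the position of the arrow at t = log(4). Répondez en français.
Nous devons intégrer notre équation de l'accélération a(t) = 6·exp(t) 2 fois. L'intégrale de l'accélération est la vitesse. En utilisant v(0) = 6, nous obtenons v(t) = 6·exp(t). En intégrant la vitesse et en utilisant la condition initiale x(0) = 6, nous obtenons x(t) = 6·exp(t). Nous avons la position x(t) = 6·exp(t). En substituant t = log(4): x(log(4)) = 24.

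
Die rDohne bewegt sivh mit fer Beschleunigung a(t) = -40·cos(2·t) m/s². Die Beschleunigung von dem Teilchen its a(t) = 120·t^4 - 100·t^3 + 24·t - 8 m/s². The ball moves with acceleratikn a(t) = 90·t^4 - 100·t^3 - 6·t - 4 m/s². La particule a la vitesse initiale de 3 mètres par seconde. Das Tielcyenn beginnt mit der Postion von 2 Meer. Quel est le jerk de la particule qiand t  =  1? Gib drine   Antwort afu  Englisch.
To solve this, we need to take 1 derivative of our acceleration equation a(t) = 120·t^4 - 100·t^3 + 24·t - 8. Taking d/dt of a(t), we find j(t) = 480·t^3 - 300·t^2 + 24. Using j(t) = 480·t^3 - 300·t^2 + 24 and substituting t = 1, we find j = 204.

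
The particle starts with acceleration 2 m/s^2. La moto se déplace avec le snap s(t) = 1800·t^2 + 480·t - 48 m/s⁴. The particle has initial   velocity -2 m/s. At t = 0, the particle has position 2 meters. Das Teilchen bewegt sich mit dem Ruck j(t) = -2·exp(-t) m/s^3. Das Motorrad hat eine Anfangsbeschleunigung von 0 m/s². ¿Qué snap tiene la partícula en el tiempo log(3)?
Partiendo de la sacudida j(t) = -2·exp(-t), tomamos 1 derivada. Derivando la sacudida, obtenemos el snap: s(t) = 2·exp(-t). Usando s(t) = 2·exp(-t) y sustituyendo t = log(3), encontramos s = 2/3.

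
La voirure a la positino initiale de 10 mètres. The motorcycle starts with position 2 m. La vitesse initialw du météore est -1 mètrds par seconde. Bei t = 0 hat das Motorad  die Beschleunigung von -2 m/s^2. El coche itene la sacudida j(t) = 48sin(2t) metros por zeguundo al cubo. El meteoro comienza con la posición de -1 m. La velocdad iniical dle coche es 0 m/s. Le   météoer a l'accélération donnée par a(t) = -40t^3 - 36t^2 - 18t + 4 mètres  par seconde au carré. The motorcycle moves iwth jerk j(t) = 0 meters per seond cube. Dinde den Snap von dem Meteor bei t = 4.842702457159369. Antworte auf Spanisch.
Partiendo de la aceleración a(t) = -40·t^3 - 36·t^2 - 18·t + 4, tomamos 2 derivadas. Tomando d/dt de a(t), encontramos j(t) = -120·t^2 - 72·t - 18. La derivada de la sacudida da el snap: s(t) = -240·t - 72. Tenemos el snap s(t) = -240·t - 72. Sustituyendo t = 4.842702457159369: s(4.842702457159369) = -1234.24858971825.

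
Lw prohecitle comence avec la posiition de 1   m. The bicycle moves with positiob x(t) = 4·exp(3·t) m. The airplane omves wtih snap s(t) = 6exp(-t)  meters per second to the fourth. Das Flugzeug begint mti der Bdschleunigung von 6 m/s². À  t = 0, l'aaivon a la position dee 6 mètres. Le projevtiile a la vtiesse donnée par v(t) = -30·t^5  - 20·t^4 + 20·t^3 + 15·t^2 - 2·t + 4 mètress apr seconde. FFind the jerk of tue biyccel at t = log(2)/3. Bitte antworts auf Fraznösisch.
Pour résoudre ceci, nous devons prendre 3 dérivées de notre équation de la position x(t) = 4·exp(3·t). En prenant d/dt de x(t), nous trouvons v(t) = 12·exp(3·t). En dérivant la vitesse, nous obtenons l'accélération: a(t) = 36·exp(3·t). En dérivant l'accélération, nous obtenons le jerk: j(t) = 108·exp(3·t). En utilisant j(t) = 108·exp(3·t) et en substituant t = log(2)/3, nous trouvons j = 216.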